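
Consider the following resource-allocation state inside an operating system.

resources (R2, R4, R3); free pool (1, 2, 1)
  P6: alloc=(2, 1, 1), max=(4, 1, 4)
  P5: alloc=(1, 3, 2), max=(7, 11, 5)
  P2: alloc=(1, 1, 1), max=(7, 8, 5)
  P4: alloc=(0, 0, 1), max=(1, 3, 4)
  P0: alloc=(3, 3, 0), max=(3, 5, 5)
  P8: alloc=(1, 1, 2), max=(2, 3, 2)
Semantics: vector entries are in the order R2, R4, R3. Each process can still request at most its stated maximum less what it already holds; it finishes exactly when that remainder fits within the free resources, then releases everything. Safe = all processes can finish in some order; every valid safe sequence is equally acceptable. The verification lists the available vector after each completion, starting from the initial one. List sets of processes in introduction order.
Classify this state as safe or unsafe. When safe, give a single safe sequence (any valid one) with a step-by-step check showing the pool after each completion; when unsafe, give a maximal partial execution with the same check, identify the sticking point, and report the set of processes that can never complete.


SAFE — a valid safe sequence is P8, P6, P4, P0, P2, P5.
Key observation: P8 is the earliest step where a requested resource binds exactly: need (1, 2, 0), pool (1, 2, 1) at its turn.
Step-by-step check:
  pool = (1, 2, 1)
  P8: need (1, 2, 0) fits (1, 2, 1); releases (1, 1, 2), pool now (2, 3, 3)
  P6: need (2, 0, 3) fits (2, 3, 3); releases (2, 1, 1), pool now (4, 4, 4)
  P4: need (1, 3, 3) fits (4, 4, 4); releases (0, 0, 1), pool now (4, 4, 5)
  P0: need (0, 2, 5) fits (4, 4, 5); releases (3, 3, 0), pool now (7, 7, 5)
  P2: need (6, 7, 4) fits (7, 7, 5); releases (1, 1, 1), pool now (8, 8, 6)
  P5: need (6, 8, 3) fits (8, 8, 6); releases (1, 3, 2), pool now (9, 11, 8)


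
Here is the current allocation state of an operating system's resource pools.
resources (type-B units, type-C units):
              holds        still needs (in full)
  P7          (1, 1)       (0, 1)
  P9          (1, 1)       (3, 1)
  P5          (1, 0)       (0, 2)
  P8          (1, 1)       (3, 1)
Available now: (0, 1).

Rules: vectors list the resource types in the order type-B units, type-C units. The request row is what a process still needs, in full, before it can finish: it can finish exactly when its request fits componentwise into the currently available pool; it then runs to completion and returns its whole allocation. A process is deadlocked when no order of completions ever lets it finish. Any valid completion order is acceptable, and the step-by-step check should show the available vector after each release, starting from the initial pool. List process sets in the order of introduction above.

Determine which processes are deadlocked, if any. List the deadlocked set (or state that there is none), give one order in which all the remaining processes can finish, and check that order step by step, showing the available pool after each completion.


The deadlocked set is P9 and P8.
Key observation: P7, P5 can finish, but then (2, 2) is all there is, and the blocked group's type-B units demands exceed it.
The rest can finish in the order P7, P5. Verifying each step:
  pool = (0, 1)
  P7 needs (0, 1) <= (0, 1) -> finishes; pool += (1, 1) = (1, 2)
  P5 needs (0, 2) <= (1, 2) -> finishes; pool += (1, 0) = (2, 2)
None of the blocked processes ever fits:
  P9 cannot run: need (3, 1) vs free (2, 2) (insufficient type-B units)
  P8 cannot run: need (3, 1) vs free (2, 2) (insufficient type-B units)


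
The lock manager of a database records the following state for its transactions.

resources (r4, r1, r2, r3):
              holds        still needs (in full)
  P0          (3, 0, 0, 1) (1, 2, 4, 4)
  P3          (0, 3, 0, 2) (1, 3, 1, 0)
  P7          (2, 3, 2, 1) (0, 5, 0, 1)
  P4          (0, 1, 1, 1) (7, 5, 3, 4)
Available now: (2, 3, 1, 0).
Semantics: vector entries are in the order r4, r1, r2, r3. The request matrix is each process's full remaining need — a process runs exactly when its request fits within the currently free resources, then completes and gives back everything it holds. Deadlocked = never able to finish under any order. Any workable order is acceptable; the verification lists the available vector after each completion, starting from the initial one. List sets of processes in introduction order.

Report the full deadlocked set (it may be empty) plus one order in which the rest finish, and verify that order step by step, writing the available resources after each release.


Deadlocked set: P0 and P4.
Key observation: after P3, P7 complete, (4, 9, 3, 3) is the best the pool ever gets, yet each leftover process wants more r3.
The rest can finish in the order P3, P7. Step-by-step check:
  pool = (2, 3, 1, 0)
  P3: need (1, 3, 1, 0) fits (2, 3, 1, 0); releases (0, 3, 0, 2), pool now (2, 6, 1, 2)
  P7: need (0, 5, 0, 1) fits (2, 6, 1, 2); releases (2, 3, 2, 1), pool now (4, 9, 3, 3)
None of the blocked processes ever fits:
  P0 still needs (1, 2, 4, 4) but only (4, 9, 3, 3) is free — short on r2 and r3
  P4 still needs (7, 5, 3, 4) but only (4, 9, 3, 3) is free — short on r4 and r3


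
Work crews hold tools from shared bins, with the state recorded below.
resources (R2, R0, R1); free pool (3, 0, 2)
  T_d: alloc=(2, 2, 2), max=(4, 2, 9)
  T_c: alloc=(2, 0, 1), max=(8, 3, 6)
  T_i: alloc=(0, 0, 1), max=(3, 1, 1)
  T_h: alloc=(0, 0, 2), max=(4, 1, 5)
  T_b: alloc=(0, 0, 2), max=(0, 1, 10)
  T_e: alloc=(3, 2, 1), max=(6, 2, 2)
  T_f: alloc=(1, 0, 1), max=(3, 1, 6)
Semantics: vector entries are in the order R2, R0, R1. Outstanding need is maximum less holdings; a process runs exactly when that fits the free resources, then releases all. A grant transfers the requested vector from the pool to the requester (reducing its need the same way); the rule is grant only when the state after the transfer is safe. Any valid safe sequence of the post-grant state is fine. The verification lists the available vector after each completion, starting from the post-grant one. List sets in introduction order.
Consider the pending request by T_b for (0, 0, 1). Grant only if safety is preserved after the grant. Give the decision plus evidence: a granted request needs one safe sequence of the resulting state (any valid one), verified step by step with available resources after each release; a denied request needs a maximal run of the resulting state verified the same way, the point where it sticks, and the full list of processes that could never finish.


DENY: after the grant no complete ordering would exist.
Key observation: after T_e, T_i, T_h, T_f the pool peaks at (7, 2, 6), and each blocked process is short somewhere: T_d on R1; T_c on R0; T_b on R1.
Pretend the grant happened; the run T_e, T_i, T_h, T_f goes as far as possible. Check, step by step:
  pool = (3, 0, 1)
  T_e: need (3, 0, 1) fits (3, 0, 1); releases (3, 2, 1), pool now (6, 2, 2)
  T_i: need (3, 1, 0) fits (6, 2, 2); releases (0, 0, 1), pool now (6, 2, 3)
  T_h: need (4, 1, 3) fits (6, 2, 3); releases (0, 0, 2), pool now (6, 2, 5)
  T_f: need (2, 1, 5) fits (6, 2, 5); releases (1, 0, 1), pool now (7, 2, 6)
  T_d still needs (2, 0, 7) but only (7, 2, 6) is free — short on R1
  T_c still needs (6, 3, 5) but only (7, 2, 6) is free — short on R0
  T_b still needs (0, 1, 7) but only (7, 2, 6) is free — short on R1
Had the request been granted, T_d, T_c and T_b could never finish.


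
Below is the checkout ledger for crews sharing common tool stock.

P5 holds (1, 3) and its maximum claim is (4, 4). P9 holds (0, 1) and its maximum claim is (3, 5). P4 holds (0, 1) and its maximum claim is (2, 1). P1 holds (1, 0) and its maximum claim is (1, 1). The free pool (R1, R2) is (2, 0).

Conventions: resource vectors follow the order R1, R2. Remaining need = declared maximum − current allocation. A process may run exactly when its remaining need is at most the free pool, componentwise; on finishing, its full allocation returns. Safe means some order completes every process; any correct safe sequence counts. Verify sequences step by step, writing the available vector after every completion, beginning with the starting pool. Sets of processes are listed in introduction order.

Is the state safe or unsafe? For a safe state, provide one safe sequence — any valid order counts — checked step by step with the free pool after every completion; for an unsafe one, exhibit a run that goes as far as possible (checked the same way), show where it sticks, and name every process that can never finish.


SAFE — a valid safe sequence is P4, P1, P5, P9.
Key observation: reading the order forward, P4 is the first process whose need (2, 0) meets the free pool (2, 0) exactly on a resource it requests.
Check, step by step:
  pool = (2, 0)
  run P4 (needs (2, 0), free (2, 0)); after release of (0, 1) the pool is (2, 1)
  run P1 (needs (0, 1), free (2, 1)); after release of (1, 0) the pool is (3, 1)
  run P5 (needs (3, 1), free (3, 1)); after release of (1, 3) the pool is (4, 4)
  run P9 (needs (3, 4), free (4, 4)); after release of (0, 1) the pool is (4, 5)


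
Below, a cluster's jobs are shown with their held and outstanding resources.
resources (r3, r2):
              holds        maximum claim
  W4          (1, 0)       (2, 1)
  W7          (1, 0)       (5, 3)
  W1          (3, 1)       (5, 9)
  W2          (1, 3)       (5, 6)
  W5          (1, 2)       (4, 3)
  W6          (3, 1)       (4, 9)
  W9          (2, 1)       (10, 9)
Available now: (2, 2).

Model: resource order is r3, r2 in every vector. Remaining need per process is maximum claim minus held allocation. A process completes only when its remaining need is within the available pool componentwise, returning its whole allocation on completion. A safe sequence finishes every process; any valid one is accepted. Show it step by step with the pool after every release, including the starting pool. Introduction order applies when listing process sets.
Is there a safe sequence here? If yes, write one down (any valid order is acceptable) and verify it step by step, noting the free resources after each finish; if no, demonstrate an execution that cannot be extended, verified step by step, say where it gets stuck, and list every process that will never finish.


The state is UNSAFE.
Key observation: even finishing W4, W5, W7, W2 leaves just (6, 7) free — too little r2 for any of the remaining processes.
Going as far as possible: W4, W5, W7, W2; after that, nothing fits. Verifying each step:
  pool = (2, 2)
  W4 needs (1, 1) <= (2, 2) -> finishes; pool += (1, 0) = (3, 2)
  W5 needs (3, 1) <= (3, 2) -> finishes; pool += (1, 2) = (4, 4)
  W7 needs (4, 3) <= (4, 4) -> finishes; pool += (1, 0) = (5, 4)
  W2 needs (4, 3) <= (5, 4) -> finishes; pool += (1, 3) = (6, 7)
  W1 cannot run: need (2, 8) vs free (6, 7) (insufficient r2)
  W6 cannot run: need (1, 8) vs free (6, 7) (insufficient r2)
  W9 cannot run: need (8, 8) vs free (6, 7) (insufficient r3 and r2)
Processes that can never finish: W1, W6 and W9.


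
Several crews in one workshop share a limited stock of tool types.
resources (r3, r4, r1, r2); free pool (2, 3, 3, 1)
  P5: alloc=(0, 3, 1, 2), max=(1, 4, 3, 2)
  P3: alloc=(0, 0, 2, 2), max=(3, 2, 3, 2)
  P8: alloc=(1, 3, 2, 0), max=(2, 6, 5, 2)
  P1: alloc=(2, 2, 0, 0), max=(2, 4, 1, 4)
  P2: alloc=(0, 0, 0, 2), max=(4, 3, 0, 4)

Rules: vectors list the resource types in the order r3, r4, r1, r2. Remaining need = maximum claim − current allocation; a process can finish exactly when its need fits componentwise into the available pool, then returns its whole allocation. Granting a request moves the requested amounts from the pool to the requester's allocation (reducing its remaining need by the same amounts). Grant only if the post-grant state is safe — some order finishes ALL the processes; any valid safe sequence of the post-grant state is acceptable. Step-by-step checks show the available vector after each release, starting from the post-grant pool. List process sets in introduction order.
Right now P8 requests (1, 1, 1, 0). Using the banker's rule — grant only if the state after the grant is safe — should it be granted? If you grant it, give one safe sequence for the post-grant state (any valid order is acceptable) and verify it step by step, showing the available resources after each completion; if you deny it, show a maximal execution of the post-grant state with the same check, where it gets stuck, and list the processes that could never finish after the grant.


GRANT: granting preserves safety; a valid post-grant sequence is P5, P8, P3, P1, P2.
Key observation: (1, 2, 2, 1) free after granting still covers P5 first, and each release covers the next.
Check on the post-grant state, step by step:
  pool = (1, 2, 2, 1)
  run P5 (needs (1, 1, 2, 0), free (1, 2, 2, 1)); after release of (0, 3, 1, 2) the pool is (1, 5, 3, 3)
  run P8 (needs (0, 2, 2, 2), free (1, 5, 3, 3)); after release of (2, 4, 3, 0) the pool is (3, 9, 6, 3)
  run P3 (needs (3, 2, 1, 0), free (3, 9, 6, 3)); after release of (0, 0, 2, 2) the pool is (3, 9, 8, 5)
  run P1 (needs (0, 2, 1, 4), free (3, 9, 8, 5)); after release of (2, 2, 0, 0) the pool is (5, 11, 8, 5)
  run P2 (needs (4, 3, 0, 2), free (5, 11, 8, 5)); after release of (0, 0, 0, 2) the pool is (5, 11, 8, 7)


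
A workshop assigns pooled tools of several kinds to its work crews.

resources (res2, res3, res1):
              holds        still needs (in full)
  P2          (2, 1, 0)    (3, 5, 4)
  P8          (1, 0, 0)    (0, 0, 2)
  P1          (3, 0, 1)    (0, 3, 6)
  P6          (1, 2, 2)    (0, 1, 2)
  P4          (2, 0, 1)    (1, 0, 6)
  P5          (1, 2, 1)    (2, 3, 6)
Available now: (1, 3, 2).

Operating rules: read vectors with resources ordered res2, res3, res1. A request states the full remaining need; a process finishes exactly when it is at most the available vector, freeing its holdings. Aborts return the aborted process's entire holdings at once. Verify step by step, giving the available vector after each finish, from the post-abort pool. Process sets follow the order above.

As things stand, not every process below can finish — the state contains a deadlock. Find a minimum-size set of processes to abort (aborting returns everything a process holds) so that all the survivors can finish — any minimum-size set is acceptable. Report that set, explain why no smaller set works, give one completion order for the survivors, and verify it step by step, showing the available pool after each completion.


Abort P1 and P4.
Key observation: before aborting P1 and P4, P5 was permanently blocked — no order could ever run it; afterwards it completes at step 4.
No one abort is enough; case by case: P2 alone leaves P1 blocked (short on res1); P8 alone leaves P1 blocked (short on res1); P1 alone leaves P4 blocked (short on res1); P6 alone leaves P1 blocked (short on res1); P4 alone leaves P1 blocked (short on res1); P5 alone leaves P1 blocked (short on res1).
Survivors finish in the order: P6, P2, P8, P5. Step-by-step check (pool after the aborts first):
  pool = (6, 3, 4)
  run P6 (needs (0, 1, 2), free (6, 3, 4)); after release of (1, 2, 2) the pool is (7, 5, 6)
  run P2 (needs (3, 5, 4), free (7, 5, 6)); after release of (2, 1, 0) the pool is (9, 6, 6)
  run P8 (needs (0, 0, 2), free (9, 6, 6)); after release of (1, 0, 0) the pool is (10, 6, 6)
  run P5 (needs (2, 3, 6), free (10, 6, 6)); after release of (1, 2, 1) the pool is (11, 8, 7)


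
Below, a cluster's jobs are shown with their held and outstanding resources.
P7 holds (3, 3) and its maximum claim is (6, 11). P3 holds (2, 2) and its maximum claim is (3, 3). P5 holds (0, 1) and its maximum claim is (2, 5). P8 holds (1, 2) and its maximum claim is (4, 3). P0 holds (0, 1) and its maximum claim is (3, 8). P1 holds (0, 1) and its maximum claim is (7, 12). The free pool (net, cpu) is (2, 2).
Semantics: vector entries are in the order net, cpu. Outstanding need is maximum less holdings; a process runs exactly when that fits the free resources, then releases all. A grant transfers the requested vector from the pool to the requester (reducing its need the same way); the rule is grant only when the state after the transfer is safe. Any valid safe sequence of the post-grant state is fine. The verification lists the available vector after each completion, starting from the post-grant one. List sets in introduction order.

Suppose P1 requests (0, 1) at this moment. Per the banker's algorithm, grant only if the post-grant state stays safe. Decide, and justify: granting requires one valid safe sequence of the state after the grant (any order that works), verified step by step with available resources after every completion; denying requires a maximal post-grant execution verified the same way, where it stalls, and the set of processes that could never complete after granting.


DENY. Granting would leave the state unsafe.
Key observation: the pool after P3, P8, P5 is (5, 6); every surviving request exceeds it in cpu, so progress ends there.
Pretend the grant happened; the run P3, P8, P5 goes as far as possible. Verifying each step:
  pool = (2, 1)
  P3: need (1, 1) fits (2, 1); releases (2, 2), pool now (4, 3)
  P8: need (3, 1) fits (4, 3); releases (1, 2), pool now (5, 5)
  P5: need (2, 4) fits (5, 5); releases (0, 1), pool now (5, 6)
  blocked: P7 wants (3, 8), pool (5, 6) — not enough cpu
  blocked: P0 wants (3, 7), pool (5, 6) — not enough cpu
  blocked: P1 wants (7, 10), pool (5, 6) — not enough net and cpu
Post-grant, the permanently blocked set is P7, P0 and P1.


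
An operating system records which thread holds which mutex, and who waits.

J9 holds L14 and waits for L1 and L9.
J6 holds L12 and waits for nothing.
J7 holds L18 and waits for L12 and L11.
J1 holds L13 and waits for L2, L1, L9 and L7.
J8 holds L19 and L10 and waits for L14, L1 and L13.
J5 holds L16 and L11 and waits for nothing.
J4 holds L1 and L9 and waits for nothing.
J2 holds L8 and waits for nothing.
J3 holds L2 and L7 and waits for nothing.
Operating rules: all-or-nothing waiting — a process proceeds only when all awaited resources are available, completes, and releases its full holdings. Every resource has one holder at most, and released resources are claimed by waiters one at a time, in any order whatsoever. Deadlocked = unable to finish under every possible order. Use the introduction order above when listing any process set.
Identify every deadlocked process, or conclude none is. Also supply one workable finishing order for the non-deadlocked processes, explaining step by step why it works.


No process is deadlocked.
Key observation: although several processes wait, no cycle exists — each chain bottoms out at a free runner.
A valid finishing order for the others: J3, J5, J2, J4, J9, J6, J7, J1, J8.
Walking it through:
  J3: no waits; runs immediately, freeing L2 and L7
  J5: no waits; runs immediately, freeing L16 and L11
  J2: no waits; runs immediately, freeing L8
  J4: no waits; runs immediately, freeing L1 and L9
  J9: everything it awaited (L1 and L9) is free; runs, freeing L14
  J6: no waits; runs immediately, freeing L12
  J7: everything it awaited (L12 and L11) is free; runs, freeing L18
  J1: everything it awaited (L2, L1, L9 and L7) is free; runs, freeing L13
  J8: everything it awaited (L14, L1 and L13) is free; runs, freeing L19 and L10


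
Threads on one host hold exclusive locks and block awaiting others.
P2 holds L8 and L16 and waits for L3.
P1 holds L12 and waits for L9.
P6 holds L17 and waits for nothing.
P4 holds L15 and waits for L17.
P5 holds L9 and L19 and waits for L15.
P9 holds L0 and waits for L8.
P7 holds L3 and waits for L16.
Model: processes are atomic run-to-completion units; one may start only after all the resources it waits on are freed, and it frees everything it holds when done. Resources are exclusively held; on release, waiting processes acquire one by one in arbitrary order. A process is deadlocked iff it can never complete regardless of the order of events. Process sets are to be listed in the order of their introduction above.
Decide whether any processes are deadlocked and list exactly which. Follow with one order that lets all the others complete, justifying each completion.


Deadlocked: P2, P9 and P7.
Key observation: the loop P2 -> P7 -> P2 blocks itself forever; P9 waits into the deadlock from upstream.
One completion order for the rest: P6, P4, P5, P1.
Check, step by step:
  P6: no waits; runs immediately, freeing L17
  P4: everything it awaited (L17) is free; runs, freeing L15
  P5: everything it awaited (L15) is free; runs, freeing L9 and L19
  P1: everything it awaited (L9) is free; runs, freeing L12


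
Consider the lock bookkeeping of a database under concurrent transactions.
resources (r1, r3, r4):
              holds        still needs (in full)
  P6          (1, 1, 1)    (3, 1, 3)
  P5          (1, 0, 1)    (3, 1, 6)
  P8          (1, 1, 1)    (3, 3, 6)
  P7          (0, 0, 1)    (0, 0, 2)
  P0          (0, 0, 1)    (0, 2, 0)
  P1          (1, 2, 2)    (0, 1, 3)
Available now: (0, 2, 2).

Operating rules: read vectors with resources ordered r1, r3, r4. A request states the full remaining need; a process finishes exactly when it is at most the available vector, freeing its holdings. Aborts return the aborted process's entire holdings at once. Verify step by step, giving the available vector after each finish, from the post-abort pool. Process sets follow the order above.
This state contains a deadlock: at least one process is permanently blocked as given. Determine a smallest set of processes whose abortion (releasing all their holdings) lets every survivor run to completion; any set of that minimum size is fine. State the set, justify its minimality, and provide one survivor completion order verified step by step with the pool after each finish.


Minimum abort set: P6 and P8.
Key observation: P5 had no path to completion before; after the abort of P6 and P8 ((2, 2, 2) returned), step 2 is where it fits.
No one abort is enough; case by case: P6 alone leaves P5 blocked (short on r1); P5 alone leaves P6 blocked (short on r1); P8 alone leaves P6 blocked (short on r1); P7 alone leaves P6 blocked (short on r1); P0 alone leaves P6 blocked (short on r1); P1 alone leaves P6 blocked (short on r1).
One survivor order: P1, P5, P7, P0. Walking it through (post-abort pool first):
  pool = (2, 4, 4)
  P1 needs (0, 1, 3) <= (2, 4, 4) -> finishes; pool += (1, 2, 2) = (3, 6, 6)
  P5 needs (3, 1, 6) <= (3, 6, 6) -> finishes; pool += (1, 0, 1) = (4, 6, 7)
  P7 needs (0, 0, 2) <= (4, 6, 7) -> finishes; pool += (0, 0, 1) = (4, 6, 8)
  P0 needs (0, 2, 0) <= (4, 6, 8) -> finishes; pool += (0, 0, 1) = (4, 6, 9)


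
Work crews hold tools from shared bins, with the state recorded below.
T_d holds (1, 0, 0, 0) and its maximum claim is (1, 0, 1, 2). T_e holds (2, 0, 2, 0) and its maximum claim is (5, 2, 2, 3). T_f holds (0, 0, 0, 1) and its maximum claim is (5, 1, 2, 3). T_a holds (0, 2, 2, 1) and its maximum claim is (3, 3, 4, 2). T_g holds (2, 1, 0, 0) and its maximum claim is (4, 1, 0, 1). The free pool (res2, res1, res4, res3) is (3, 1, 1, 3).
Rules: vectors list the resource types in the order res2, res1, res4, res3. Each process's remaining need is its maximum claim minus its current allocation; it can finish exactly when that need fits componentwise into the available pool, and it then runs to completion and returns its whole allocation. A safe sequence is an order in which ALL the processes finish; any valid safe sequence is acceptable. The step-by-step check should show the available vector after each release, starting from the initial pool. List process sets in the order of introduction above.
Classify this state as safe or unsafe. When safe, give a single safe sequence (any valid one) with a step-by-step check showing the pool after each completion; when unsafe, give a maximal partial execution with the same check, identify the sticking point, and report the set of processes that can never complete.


SAFE. One safe sequence: T_g, T_e, T_d, T_f, T_a.
Key observation: the first exact fit in this order is T_e — it needs (3, 2, 0, 3) with (5, 2, 1, 3) free, meeting a requested resource to the last unit.
Step-by-step check:
  pool = (3, 1, 1, 3)
  T_g: need (2, 0, 0, 1) fits (3, 1, 1, 3); releases (2, 1, 0, 0), pool now (5, 2, 1, 3)
  T_e: need (3, 2, 0, 3) fits (5, 2, 1, 3); releases (2, 0, 2, 0), pool now (7, 2, 3, 3)
  T_d: need (0, 0, 1, 2) fits (7, 2, 3, 3); releases (1, 0, 0, 0), pool now (8, 2, 3, 3)
  T_f: need (5, 1, 2, 2) fits (8, 2, 3, 3); releases (0, 0, 0, 1), pool now (8, 2, 3, 4)
  T_a: need (3, 1, 2, 1) fits (8, 2, 3, 4); releases (0, 2, 2, 1), pool now (8, 4, 5, 5)


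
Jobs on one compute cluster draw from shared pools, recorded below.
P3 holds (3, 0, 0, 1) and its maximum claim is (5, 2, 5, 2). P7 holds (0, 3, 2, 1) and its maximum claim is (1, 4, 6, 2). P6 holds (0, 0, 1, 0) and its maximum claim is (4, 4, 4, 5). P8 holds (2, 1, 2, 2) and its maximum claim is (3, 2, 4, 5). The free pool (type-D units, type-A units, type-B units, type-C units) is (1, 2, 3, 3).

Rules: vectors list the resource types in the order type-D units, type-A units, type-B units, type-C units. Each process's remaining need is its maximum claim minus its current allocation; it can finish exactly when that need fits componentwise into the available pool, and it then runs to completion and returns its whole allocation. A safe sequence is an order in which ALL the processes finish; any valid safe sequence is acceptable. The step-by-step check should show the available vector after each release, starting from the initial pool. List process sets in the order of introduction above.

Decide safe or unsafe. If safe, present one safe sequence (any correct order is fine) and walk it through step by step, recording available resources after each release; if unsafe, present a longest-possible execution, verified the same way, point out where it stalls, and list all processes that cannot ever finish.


SAFE, for example via the order P8, P7, P3, P6.
Key observation: the first exact fit in this order is P8 — it needs (1, 1, 2, 3) with (1, 2, 3, 3) free, meeting a requested resource to the last unit.
Check, step by step:
  pool = (1, 2, 3, 3)
  P8 needs (1, 1, 2, 3) <= (1, 2, 3, 3) -> finishes; pool += (2, 1, 2, 2) = (3, 3, 5, 5)
  P7 needs (1, 1, 4, 1) <= (3, 3, 5, 5) -> finishes; pool += (0, 3, 2, 1) = (3, 6, 7, 6)
  P3 needs (2, 2, 5, 1) <= (3, 6, 7, 6) -> finishes; pool += (3, 0, 0, 1) = (6, 6, 7, 7)
  P6 needs (4, 4, 3, 5) <= (6, 6, 7, 7) -> finishes; pool += (0, 0, 1, 0) = (6, 6, 8, 7)


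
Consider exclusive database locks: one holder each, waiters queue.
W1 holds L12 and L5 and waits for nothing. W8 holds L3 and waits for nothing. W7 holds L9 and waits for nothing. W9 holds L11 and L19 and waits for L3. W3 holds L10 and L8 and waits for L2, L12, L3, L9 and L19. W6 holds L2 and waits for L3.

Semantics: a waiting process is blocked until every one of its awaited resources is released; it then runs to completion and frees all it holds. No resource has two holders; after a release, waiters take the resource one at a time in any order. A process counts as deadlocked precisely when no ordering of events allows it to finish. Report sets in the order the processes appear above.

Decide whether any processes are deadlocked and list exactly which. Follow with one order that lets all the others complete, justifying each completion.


The deadlocked set is empty.
Key observation: every chain of waits terminates; starting from the processes that wait on nothing, all the rest unlock in turn.
A valid finishing order for the others: W8, W6, W1, W9, W7, W3.
Check, step by step:
  run W8 (it waits on nothing); releases L3
  W6: everything it awaited (L3) is free; runs, freeing L2
  run W1 (it waits on nothing); releases L12 and L5
  W9: everything it awaited (L3) is free; runs, freeing L11 and L19
  run W7 (it waits on nothing); releases L9
  W3: everything it awaited (L2, L12, L3, L9 and L19) is free; runs, freeing L10 and L8


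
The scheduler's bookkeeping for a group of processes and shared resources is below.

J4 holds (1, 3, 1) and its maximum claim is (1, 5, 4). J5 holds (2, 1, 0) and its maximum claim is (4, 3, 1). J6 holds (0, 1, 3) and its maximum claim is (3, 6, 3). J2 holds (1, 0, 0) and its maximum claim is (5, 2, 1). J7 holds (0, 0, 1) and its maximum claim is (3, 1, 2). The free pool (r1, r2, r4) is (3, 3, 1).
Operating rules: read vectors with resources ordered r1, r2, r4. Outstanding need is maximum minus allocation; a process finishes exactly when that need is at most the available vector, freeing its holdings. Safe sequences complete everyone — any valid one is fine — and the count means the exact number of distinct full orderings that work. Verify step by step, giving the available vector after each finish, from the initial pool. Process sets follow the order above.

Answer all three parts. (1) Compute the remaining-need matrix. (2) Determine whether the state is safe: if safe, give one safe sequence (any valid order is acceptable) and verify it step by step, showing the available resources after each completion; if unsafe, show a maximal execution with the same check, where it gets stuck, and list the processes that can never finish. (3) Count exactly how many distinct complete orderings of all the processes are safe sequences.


(1) Remaining need (order r1, r2, r4):
  J4: (0, 2, 3)
  J5: (2, 2, 1)
  J6: (3, 5, 0)
  J2: (4, 2, 1)
  J7: (3, 1, 1)
(2) UNSAFE.
Key observation: after J5, J7, J2 the pool peaks at (6, 4, 2), and each blocked process is short somewhere: J4 on r4; J6 on r2.
A maximal execution: J5, J7, J2 — then nothing else fits. Verifying each step:
  pool = (3, 3, 1)
  J5 needs (2, 2, 1) <= (3, 3, 1) -> finishes; pool += (2, 1, 0) = (5, 4, 1)
  J7 needs (3, 1, 1) <= (5, 4, 1) -> finishes; pool += (0, 0, 1) = (5, 4, 2)
  J2 needs (4, 2, 1) <= (5, 4, 2) -> finishes; pool += (1, 0, 0) = (6, 4, 2)
  blocked: J4 wants (0, 2, 3), pool (6, 4, 2) — not enough r4
  blocked: J6 wants (3, 5, 0), pool (6, 4, 2) — not enough r2
Never able to finish: J4 and J6.
(3) Precisely 0 of the possible complete orderings are safe sequences.


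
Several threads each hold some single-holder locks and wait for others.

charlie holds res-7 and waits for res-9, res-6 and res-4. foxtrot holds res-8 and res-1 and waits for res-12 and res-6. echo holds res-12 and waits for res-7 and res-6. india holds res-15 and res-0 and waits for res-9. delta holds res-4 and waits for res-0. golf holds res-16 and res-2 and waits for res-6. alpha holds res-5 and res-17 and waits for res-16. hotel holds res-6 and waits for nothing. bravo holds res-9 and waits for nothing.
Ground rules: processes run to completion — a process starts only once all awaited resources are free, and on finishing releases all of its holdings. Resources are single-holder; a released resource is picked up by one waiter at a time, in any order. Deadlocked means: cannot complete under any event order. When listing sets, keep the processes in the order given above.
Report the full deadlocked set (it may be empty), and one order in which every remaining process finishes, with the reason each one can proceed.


No process is deadlocked.
Key observation: no waiting chain loops back on itself — every chain ends at a process that waits on nothing, so everyone eventually runs.
A valid finishing order for the others: hotel, bravo, india, golf, delta, charlie, echo, alpha, foxtrot.
Check, step by step:
  hotel waits on nothing -> runs at once and releases res-6
  bravo waits on nothing -> runs at once and releases res-9
  run india (all its waits — res-9 — are resolved); releases res-15 and res-0
  run golf (all its waits — res-6 — are resolved); releases res-16 and res-2
  run delta (all its waits — res-0 — are resolved); releases res-4
  run charlie (all its waits — res-9, res-6 and res-4 — are resolved); releases res-7
  run echo (all its waits — res-7 and res-6 — are resolved); releases res-12
  run alpha (all its waits — res-16 — are resolved); releases res-5 and res-17
  run foxtrot (all its waits — res-12 and res-6 — are resolved); releases res-8 and res-1


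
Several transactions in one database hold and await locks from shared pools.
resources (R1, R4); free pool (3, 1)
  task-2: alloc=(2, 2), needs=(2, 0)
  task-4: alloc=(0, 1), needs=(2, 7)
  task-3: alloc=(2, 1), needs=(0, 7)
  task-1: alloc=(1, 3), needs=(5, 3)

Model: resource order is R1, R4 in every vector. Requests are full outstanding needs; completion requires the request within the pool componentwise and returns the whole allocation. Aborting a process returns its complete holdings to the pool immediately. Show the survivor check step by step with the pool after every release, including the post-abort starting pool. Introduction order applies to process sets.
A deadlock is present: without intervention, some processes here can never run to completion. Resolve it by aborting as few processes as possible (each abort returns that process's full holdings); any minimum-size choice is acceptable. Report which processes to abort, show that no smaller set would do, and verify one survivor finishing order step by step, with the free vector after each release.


Minimum abort set: task-4.
Key observation: before aborting task-4, task-3 was permanently blocked — no order could ever run it; afterwards it completes at step 3.
No smaller set exists: with zero aborts the deadlock remains.
One survivor order: task-2, task-1, task-3. Walking it through (post-abort pool first):
  pool = (3, 2)
  run task-2 (needs (2, 0), free (3, 2)); after release of (2, 2) the pool is (5, 4)
  run task-1 (needs (5, 3), free (5, 4)); after release of (1, 3) the pool is (6, 7)
  run task-3 (needs (0, 7), free (6, 7)); after release of (2, 1) the pool is (8, 8)


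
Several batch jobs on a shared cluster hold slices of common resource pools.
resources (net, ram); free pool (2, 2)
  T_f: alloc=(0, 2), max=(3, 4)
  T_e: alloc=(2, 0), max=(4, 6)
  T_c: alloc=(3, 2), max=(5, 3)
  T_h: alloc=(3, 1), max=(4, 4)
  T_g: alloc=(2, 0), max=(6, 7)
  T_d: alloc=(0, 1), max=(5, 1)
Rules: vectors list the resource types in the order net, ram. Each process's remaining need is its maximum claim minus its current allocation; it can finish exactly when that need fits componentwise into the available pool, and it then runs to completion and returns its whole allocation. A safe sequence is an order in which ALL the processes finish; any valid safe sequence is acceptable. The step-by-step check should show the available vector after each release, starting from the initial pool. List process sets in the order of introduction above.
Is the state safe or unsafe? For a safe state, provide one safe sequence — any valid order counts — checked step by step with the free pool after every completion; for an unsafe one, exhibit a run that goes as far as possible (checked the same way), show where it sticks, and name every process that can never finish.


SAFE. One safe sequence: T_c, T_f, T_h, T_g, T_e, T_d.
Key observation: T_c marks the first exact bind of the order: its need (2, 1) fits the free (2, 2) with zero slack on a requested resource.
Check, step by step:
  pool = (2, 2)
  run T_c (needs (2, 1), free (2, 2)); after release of (3, 2) the pool is (5, 4)
  run T_f (needs (3, 2), free (5, 4)); after release of (0, 2) the pool is (5, 6)
  run T_h (needs (1, 3), free (5, 6)); after release of (3, 1) the pool is (8, 7)
  run T_g (needs (4, 7), free (8, 7)); after release of (2, 0) the pool is (10, 7)
  run T_e (needs (2, 6), free (10, 7)); after release of (2, 0) the pool is (12, 7)
  run T_d (needs (5, 0), free (12, 7)); after release of (0, 1) the pool is (12, 8)


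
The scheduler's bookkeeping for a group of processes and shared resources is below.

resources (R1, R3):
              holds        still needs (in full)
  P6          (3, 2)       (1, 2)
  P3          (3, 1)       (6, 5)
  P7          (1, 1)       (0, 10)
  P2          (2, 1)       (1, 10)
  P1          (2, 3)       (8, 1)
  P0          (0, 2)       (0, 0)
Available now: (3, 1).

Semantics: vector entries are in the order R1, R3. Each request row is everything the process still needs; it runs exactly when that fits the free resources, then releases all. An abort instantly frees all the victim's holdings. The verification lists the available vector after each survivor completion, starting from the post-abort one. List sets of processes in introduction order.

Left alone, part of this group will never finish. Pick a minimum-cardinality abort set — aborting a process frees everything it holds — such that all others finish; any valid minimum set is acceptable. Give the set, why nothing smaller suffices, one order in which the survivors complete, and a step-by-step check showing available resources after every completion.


Abort P2.
Key observation: the returned (2, 1) from P2 is what brings P7 — unrunnable before, under any order — into play at step 5.
No smaller set exists: with zero aborts the deadlock remains.
Survivors finish in the order: P6, P1, P3, P0, P7. Walking it through (pool after the aborts first):
  pool = (5, 2)
  run P6 (needs (1, 2), free (5, 2)); after release of (3, 2) the pool is (8, 4)
  run P1 (needs (8, 1), free (8, 4)); after release of (2, 3) the pool is (10, 7)
  run P3 (needs (6, 5), free (10, 7)); after release of (3, 1) the pool is (13, 8)
  run P0 (needs (0, 0), free (13, 8)); after release of (0, 2) the pool is (13, 10)
  run P7 (needs (0, 10), free (13, 10)); after release of (1, 1) the pool is (14, 11)


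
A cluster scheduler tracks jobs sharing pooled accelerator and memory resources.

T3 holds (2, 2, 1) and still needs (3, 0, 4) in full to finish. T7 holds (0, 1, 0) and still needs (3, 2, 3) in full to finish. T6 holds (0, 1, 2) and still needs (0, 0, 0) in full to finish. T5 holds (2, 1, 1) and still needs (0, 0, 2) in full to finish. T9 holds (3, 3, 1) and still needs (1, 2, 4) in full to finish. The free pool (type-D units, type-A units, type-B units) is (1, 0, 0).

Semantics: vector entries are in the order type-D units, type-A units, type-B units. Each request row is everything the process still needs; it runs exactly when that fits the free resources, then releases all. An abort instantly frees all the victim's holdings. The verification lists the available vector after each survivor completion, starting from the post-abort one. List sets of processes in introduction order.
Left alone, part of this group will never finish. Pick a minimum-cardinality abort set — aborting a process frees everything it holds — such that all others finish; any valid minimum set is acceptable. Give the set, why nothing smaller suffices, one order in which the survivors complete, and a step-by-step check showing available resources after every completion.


Minimum abort set: T9.
Key observation: T3 could never have finished before the abort; with (3, 3, 1) returned by T9, it fits at step 3.
Why nothing smaller works: aborting no one leaves the state deadlocked as given.
The survivors complete as T6, T5, T3, T7. Step-by-step check (starting from the post-abort pool):
  pool = (4, 3, 1)
  run T6 (needs (0, 0, 0), free (4, 3, 1)); after release of (0, 1, 2) the pool is (4, 4, 3)
  run T5 (needs (0, 0, 2), free (4, 4, 3)); after release of (2, 1, 1) the pool is (6, 5, 4)
  run T3 (needs (3, 0, 4), free (6, 5, 4)); after release of (2, 2, 1) the pool is (8, 7, 5)
  run T7 (needs (3, 2, 3), free (8, 7, 5)); after release of (0, 1, 0) the pool is (8, 8, 5)


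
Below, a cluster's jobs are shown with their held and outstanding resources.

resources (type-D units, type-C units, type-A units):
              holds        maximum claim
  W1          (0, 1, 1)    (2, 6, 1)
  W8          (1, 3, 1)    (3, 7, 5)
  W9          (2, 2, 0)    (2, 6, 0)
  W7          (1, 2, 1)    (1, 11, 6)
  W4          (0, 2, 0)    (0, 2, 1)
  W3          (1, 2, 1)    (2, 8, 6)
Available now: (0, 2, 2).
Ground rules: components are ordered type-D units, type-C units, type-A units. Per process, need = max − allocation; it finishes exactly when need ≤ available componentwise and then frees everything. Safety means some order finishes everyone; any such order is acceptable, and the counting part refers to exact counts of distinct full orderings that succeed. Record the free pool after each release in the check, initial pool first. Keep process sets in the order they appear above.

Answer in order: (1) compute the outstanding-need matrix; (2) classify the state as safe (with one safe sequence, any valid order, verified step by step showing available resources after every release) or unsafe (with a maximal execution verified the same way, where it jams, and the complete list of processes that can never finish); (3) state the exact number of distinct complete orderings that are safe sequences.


(1) Need matrix, components ordered type-D units, type-C units, type-A units:
  W1: (2, 5, 0)
  W8: (2, 4, 4)
  W9: (0, 4, 0)
  W7: (0, 9, 5)
  W4: (0, 0, 1)
  W3: (1, 6, 5)
(2) The state is UNSAFE.
Key observation: the pool after W4, W9, W1 is (2, 7, 3); every surviving request exceeds it in type-A units, so progress ends there.
A maximal execution: W4, W9, W1 — then nothing else fits. Verifying each step:
  pool = (0, 2, 2)
  W4 needs (0, 0, 1) <= (0, 2, 2) -> finishes; pool += (0, 2, 0) = (0, 4, 2)
  W9 needs (0, 4, 0) <= (0, 4, 2) -> finishes; pool += (2, 2, 0) = (2, 6, 2)
  W1 needs (2, 5, 0) <= (2, 6, 2) -> finishes; pool += (0, 1, 1) = (2, 7, 3)
  W8 cannot run: need (2, 4, 4) vs free (2, 7, 3) (insufficient type-A units)
  W7 cannot run: need (0, 9, 5) vs free (2, 7, 3) (insufficient type-C units and type-A units)
  W3 cannot run: need (1, 6, 5) vs free (2, 7, 3) (insufficient type-A units)
Processes that can never finish: W8, W7 and W3.
(3) The exact count: 0 of the possible complete orderings are safe sequences.
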